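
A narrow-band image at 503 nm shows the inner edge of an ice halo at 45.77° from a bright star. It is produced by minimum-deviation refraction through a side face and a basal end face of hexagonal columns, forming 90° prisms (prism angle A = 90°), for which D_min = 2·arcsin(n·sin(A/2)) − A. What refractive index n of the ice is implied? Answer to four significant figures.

Rearranging: n = sin((D_min + A)/2) / sin(A/2).
(D_min + A)/2 = (45.77° + 90°)/2 = 67.885°.
n = sin 67.885° / sin 45° = 0.9264 / 0.7071 = 1.3102.

1.310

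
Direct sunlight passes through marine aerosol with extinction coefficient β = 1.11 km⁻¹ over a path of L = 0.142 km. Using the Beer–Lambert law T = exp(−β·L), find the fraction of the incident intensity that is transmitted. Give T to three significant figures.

0.854

τ = β·L = 1.11 × 0.142 = 0.1576.
T = exp(−0.1576) = 0.8542.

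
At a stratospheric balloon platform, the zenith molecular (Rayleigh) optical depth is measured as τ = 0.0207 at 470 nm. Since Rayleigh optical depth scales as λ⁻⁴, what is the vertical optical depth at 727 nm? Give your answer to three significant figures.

0.00362

τ(727 nm) = τ(470 nm) × (470/727)⁴ = 0.0207 × (0.6465)⁴ = 0.0207 × 0.1747 = 0.0036.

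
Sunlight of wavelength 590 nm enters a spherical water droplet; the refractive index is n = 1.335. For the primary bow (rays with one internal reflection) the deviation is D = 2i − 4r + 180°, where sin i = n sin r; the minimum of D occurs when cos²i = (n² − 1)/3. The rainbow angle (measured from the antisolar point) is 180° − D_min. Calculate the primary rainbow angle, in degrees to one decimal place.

41.8°

cos²i = (1.78222 − 1)/3 = 0.26074; i = arccos(0.51063) = 59.294°.
sin r = sin 59.294°/1.335 = 0.64405; r = 40.094°.
D_min = 2·59.294° − 4·40.094° + 180° = 138.212°.
Rainbow angle = 180° − D_min = 41.788°.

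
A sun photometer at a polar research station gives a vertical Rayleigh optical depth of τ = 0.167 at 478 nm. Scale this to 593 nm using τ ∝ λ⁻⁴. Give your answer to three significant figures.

0.0705

τ(593 nm) = τ(478 nm) × (478/593)⁴ = 0.167 × (0.8061)⁴ = 0.167 × 0.4222 = 0.0705.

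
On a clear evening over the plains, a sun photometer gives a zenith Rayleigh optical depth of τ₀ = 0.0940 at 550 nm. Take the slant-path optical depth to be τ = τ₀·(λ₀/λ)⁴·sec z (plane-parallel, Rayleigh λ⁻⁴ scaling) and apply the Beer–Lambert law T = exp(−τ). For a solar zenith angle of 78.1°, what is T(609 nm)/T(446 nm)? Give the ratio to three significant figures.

Airmass: sec 78.1° = 4.8496.
τ(609 nm) = 0.0940 × (550/609)⁴ × 4.8496 = 0.0940 × 0.6652 × 4.8496 = 0.3033.
τ(446 nm) = 0.0940 × (550/446)⁴ × 4.8496 = 0.0940 × 2.3127 × 4.8496 = 1.0542.
T(609)/T(446) = exp(τ_B − τ_A) = exp(0.7510) = 2.1191.

2.12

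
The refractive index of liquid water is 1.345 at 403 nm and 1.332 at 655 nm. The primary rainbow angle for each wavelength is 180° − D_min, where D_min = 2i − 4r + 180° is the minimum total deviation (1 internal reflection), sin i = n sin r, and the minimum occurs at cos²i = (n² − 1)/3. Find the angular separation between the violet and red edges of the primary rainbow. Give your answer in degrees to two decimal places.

1.86°

At 403 nm (n = 1.345): cos²i = 0.26967 → i = 58.715°, r = 39.448°, D_min = 139.635°, rainbow angle = 40.365°.
At 655 nm (n = 1.332): cos²i = 0.25807 → i = 59.469°, r = 40.290°, D_min = 137.776°, rainbow angle = 42.224°.
Angular width = |40.365° − 42.224°| = 1.859°.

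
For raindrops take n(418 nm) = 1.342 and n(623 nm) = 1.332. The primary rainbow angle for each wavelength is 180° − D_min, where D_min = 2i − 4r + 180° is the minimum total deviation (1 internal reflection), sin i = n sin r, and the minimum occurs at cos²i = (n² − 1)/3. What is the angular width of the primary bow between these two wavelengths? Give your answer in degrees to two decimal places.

1.44°

At 418 nm (n = 1.342): cos²i = 0.26699 → i = 58.888°, r = 39.641°, D_min = 139.213°, rainbow angle = 40.787°.
At 623 nm (n = 1.332): cos²i = 0.25807 → i = 59.469°, r = 40.290°, D_min = 137.776°, rainbow angle = 42.224°.
Angular width = |40.787° − 42.224°| = 1.437°.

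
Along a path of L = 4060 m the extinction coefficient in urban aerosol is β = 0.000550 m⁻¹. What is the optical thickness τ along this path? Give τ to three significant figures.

2.23

τ = β·L = 0.000550 × 4060 = 2.2330.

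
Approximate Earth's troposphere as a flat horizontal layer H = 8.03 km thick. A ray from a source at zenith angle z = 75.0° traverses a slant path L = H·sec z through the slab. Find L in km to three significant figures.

sec z = 1/cos 75.0° = 3.8637.
L = 8.03 × 3.8637 = 31.026 km.

31.0 km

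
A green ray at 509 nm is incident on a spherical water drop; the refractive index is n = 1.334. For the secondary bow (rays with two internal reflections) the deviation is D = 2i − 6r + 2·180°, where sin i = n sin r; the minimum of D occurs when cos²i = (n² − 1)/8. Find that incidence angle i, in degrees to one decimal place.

71.8°

cos²i = (1.334² − 1)/8 = (1.77956 − 1)/8 = 0.09744.
cos i = 0.31216, so i = 71.810°.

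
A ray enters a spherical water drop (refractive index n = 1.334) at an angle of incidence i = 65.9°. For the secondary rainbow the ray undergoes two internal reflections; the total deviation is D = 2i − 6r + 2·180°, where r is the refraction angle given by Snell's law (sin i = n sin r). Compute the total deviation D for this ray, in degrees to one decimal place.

sin r = sin 65.9° / 1.334 = 0.9128/1.334 = 0.6843; r = 43.18°.
D = 2·65.9° − 6·43.18° + 2·180° = 131.80° − 259.08° + 360° = 232.72°.

232.7°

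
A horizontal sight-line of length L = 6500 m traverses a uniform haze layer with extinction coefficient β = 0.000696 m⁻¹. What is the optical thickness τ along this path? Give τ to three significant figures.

τ = β·L = 0.000696 × 6500 = 4.5240.

4.52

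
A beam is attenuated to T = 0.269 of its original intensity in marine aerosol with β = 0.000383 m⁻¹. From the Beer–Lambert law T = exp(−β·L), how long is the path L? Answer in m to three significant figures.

Beer–Lambert: T = exp(−βL) ⇒ L = −ln(T)/β = −ln(0.269)/0.000383 = 1.3130/0.000383 = 3428 m.

3430 m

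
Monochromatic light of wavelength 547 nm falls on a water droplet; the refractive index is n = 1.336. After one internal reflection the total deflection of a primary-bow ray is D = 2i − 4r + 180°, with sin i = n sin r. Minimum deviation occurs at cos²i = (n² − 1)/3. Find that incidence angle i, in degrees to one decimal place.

cos²i = (1.336² − 1)/3 = (1.78490 − 1)/3 = 0.26163.
cos i = 0.51150, so i = 59.236°.

59.2°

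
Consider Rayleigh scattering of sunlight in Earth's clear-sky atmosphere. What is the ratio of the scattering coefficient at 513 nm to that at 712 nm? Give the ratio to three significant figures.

3.71

Rayleigh scattering ∝ λ⁻⁴, so the ratio of coefficients is the inverse fourth power of the wavelength ratio.
σ(513)/σ(712) = (712/513)⁴ = (1.3879)⁴ = 3.711.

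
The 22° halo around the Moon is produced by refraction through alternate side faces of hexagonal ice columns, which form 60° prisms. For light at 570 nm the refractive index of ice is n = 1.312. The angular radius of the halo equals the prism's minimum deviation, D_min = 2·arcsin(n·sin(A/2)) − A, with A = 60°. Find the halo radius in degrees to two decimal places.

21.99°

n·sin(A/2) = 1.312 × sin 30° = 1.312 × 0.5000 = 0.6560.
D_min = 2·arcsin(0.6560) − 60° = 2 × 40.996° − 60° = 21.991°.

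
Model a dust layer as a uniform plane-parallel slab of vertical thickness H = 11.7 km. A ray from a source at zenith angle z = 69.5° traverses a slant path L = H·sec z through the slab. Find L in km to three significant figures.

sec z = 1/cos 69.5° = 2.8555.
L = 11.7 × 2.8555 = 33.409 km.

33.4 km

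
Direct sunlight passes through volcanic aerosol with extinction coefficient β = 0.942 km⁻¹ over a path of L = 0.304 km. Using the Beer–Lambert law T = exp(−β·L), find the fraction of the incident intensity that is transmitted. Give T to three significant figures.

0.751

τ = β·L = 0.942 × 0.304 = 0.2864.
T = exp(−0.2864) = 0.7510.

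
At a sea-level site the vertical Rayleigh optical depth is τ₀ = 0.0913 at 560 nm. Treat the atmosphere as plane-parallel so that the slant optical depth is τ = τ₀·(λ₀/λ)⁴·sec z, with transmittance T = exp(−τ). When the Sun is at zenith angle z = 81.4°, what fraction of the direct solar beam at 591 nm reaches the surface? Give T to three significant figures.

0.611

sec 81.4° = 6.6874.
τ = 0.0913 × (560/591)⁴ × 6.6874 = 0.0913 × 0.8061 × 6.6874 = 0.4922.
T = exp(−0.4922) = 0.6113.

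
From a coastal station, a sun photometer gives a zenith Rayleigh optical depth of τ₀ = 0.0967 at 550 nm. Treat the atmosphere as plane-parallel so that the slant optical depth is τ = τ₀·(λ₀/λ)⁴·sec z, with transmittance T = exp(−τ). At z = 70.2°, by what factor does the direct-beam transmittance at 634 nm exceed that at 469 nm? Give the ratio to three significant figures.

Airmass: sec 70.2° = 2.9521.
τ(634 nm) = 0.0967 × (550/634)⁴ × 2.9521 = 0.0967 × 0.5664 × 2.9521 = 0.1617.
τ(469 nm) = 0.0967 × (550/469)⁴ × 2.9521 = 0.0967 × 1.8913 × 2.9521 = 0.5399.
T(634)/T(469) = exp(τ_B − τ_A) = exp(0.3782) = 1.4597.

1.46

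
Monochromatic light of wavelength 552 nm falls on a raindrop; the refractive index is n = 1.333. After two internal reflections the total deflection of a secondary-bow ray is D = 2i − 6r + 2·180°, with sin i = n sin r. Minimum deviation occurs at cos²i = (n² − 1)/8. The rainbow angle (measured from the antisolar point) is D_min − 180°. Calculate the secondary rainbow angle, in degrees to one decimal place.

cos²i = (1.77689 − 1)/8 = 0.09711; i = arccos(0.31163) = 71.843°.
sin r = sin 71.843°/1.333 = 0.71283; r = 45.466°.
D_min = 2·71.843° − 6·45.466° + 360° = 230.891°.
Rainbow angle = D_min − 180° = 50.891°.

50.9°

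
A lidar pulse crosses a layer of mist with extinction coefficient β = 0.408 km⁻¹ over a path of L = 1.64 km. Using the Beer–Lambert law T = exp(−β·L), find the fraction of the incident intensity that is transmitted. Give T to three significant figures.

0.512

τ = β·L = 0.408 × 1.64 = 0.6691.
T = exp(−0.6691) = 0.5122.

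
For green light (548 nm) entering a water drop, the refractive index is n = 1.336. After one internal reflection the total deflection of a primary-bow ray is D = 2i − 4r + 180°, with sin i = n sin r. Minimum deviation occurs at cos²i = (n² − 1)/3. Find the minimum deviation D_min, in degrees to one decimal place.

138.4°

cos²i = (1.78490 − 1)/3 = 0.26163; i = arccos(0.51150) = 59.236°.
sin r = sin 59.236°/1.336 = 0.64318; r = 40.029°.
D_min = 2·59.236° − 4·40.029° + 180° = 138.356°.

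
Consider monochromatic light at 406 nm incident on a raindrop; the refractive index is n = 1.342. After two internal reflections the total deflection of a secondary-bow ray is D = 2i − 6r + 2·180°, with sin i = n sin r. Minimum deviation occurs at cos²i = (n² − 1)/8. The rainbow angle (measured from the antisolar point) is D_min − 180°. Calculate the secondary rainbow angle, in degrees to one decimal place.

53.2°

cos²i = (1.80096 − 1)/8 = 0.10012; i = arccos(0.31642) = 71.554°.
sin r = sin 71.554°/1.342 = 0.70687; r = 44.981°.
D_min = 2·71.554° − 6·44.981° + 360° = 233.222°.
Rainbow angle = D_min − 180° = 53.222°.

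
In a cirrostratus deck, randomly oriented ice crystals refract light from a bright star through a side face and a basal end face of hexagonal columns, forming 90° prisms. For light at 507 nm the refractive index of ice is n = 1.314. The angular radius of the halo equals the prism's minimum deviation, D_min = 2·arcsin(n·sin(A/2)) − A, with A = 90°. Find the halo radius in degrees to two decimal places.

46.60°

n·sin(A/2) = 1.314 × sin 45° = 1.314 × 0.7071 = 0.9291.
D_min = 2·arcsin(0.9291) − 90° = 2 × 68.301° − 90° = 46.602°.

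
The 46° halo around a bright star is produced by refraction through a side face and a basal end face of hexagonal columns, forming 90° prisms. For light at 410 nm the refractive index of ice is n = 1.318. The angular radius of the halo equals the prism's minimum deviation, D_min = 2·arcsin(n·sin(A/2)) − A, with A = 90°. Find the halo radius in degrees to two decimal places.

n·sin(A/2) = 1.318 × sin 45° = 1.318 × 0.7071 = 0.9320.
D_min = 2·arcsin(0.9320) − 90° = 2 × 68.743° − 90° = 47.487°.

47.49°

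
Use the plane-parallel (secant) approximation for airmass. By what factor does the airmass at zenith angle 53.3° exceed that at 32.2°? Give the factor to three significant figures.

X(53.3°)/X(32.2°) = sec 53.3° / sec 32.2° = cos 32.2° / cos 53.3° = 0.8462/0.5976 = 1.4159.

1.42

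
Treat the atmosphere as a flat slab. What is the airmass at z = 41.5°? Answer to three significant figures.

1.34

X = sec z = 1/cos 41.5° = 1/0.7490 = 1.3352.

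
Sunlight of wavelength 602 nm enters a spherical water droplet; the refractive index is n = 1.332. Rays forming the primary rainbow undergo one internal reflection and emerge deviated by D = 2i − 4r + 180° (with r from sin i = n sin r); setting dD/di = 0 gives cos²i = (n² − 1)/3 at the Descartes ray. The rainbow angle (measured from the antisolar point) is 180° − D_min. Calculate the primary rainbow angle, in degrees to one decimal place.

cos²i = (1.77422 − 1)/3 = 0.25807; i = arccos(0.50801) = 59.469°.
sin r = sin 59.469°/1.332 = 0.64666; r = 40.290°.
D_min = 2·59.469° − 4·40.290° + 180° = 137.776°.
Rainbow angle = 180° − D_min = 42.224°.

42.2°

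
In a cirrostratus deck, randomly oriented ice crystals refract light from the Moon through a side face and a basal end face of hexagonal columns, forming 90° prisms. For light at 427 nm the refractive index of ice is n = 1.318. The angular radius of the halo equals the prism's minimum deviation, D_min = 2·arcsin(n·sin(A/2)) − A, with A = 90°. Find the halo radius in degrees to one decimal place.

n·sin(A/2) = 1.318 × sin 45° = 1.318 × 0.7071 = 0.9320.
D_min = 2·arcsin(0.9320) − 90° = 2 × 68.743° − 90° = 47.487°.

47.5°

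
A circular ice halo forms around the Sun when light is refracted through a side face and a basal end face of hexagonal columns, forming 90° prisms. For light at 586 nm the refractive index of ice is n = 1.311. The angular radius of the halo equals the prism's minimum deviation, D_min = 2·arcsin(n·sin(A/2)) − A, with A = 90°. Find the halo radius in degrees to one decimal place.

n·sin(A/2) = 1.311 × sin 45° = 1.311 × 0.7071 = 0.9270.
D_min = 2·arcsin(0.9270) − 90° = 2 × 67.974° − 90° = 45.949°.

45.9°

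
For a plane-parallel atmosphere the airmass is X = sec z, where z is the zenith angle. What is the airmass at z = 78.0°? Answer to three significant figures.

X = sec z = 1/cos 78.0° = 1/0.2079 = 4.8097.

4.81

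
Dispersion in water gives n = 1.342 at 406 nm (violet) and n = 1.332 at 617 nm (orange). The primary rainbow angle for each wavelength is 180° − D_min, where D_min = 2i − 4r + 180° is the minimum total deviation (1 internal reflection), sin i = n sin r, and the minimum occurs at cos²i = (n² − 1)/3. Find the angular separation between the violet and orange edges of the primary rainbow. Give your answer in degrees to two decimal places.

1.44°

At 406 nm (n = 1.342): cos²i = 0.26699 → i = 58.888°, r = 39.641°, D_min = 139.213°, rainbow angle = 40.787°.
At 617 nm (n = 1.332): cos²i = 0.25807 → i = 59.469°, r = 40.290°, D_min = 137.776°, rainbow angle = 42.224°.
Angular width = |40.787° − 42.224°| = 1.437°.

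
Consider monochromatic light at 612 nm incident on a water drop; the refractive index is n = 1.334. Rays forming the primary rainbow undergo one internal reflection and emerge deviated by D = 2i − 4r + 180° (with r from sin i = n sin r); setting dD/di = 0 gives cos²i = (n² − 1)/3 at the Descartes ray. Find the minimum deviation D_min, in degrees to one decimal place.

138.1°

cos²i = (1.77956 − 1)/3 = 0.25985; i = arccos(0.50976) = 59.352°.
sin r = sin 59.352°/1.334 = 0.64492; r = 40.159°.
D_min = 2·59.352° − 4·40.159° + 180° = 138.067°.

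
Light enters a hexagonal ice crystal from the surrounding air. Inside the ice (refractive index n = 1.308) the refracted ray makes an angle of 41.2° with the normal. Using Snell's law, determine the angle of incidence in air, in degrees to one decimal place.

Snell: sin θ_i = n · sin θ_r = 1.308 × sin 41.2° = 1.308 × 0.6587 = 0.8616.
θ_i = arcsin(0.8616) = 59.49°.

59.5°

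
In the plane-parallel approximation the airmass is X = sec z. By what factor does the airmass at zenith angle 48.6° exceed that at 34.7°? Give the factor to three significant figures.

1.24

X(48.6°)/X(34.7°) = sec 48.6° / sec 34.7° = cos 34.7° / cos 48.6° = 0.8221/0.6613 = 1.2432.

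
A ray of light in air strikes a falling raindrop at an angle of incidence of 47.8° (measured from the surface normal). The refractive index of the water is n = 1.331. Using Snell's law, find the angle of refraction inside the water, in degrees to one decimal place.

Snell: sin θ_r = sin θ_i / n = sin 47.8° / 1.331 = 0.7408 / 1.331 = 0.5566.
θ_r = arcsin(0.5566) = 33.82°.

33.8°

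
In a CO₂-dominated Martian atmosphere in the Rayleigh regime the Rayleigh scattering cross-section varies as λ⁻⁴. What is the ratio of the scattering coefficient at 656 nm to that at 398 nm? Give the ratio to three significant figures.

0.135

Rayleigh scattering ∝ λ⁻⁴, so the ratio of coefficients is the inverse fourth power of the wavelength ratio.
σ(656)/σ(398) = (398/656)⁴ = (0.6067)⁴ = 0.1355.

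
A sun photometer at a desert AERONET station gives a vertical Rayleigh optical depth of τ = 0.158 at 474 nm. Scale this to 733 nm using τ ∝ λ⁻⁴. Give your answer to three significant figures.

τ(733 nm) = τ(474 nm) × (474/733)⁴ = 0.158 × (0.6467)⁴ = 0.158 × 0.1749 = 0.0276.

0.0276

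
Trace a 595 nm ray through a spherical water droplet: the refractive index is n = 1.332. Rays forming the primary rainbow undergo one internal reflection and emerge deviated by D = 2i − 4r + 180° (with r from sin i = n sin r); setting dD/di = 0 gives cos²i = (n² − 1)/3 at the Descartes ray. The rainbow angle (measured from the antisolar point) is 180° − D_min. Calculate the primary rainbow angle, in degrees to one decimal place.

42.2°

cos²i = (1.77422 − 1)/3 = 0.25807; i = arccos(0.50801) = 59.469°.
sin r = sin 59.469°/1.332 = 0.64666; r = 40.290°.
D_min = 2·59.469° − 4·40.290° + 180° = 137.776°.
Rainbow angle = 180° − D_min = 42.224°.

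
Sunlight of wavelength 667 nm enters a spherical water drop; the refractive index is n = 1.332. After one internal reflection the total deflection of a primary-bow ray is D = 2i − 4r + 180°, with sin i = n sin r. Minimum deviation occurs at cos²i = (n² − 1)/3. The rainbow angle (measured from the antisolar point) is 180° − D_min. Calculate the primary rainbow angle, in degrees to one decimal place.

cos²i = (1.77422 − 1)/3 = 0.25807; i = arccos(0.50801) = 59.469°.
sin r = sin 59.469°/1.332 = 0.64666; r = 40.290°.
D_min = 2·59.469° − 4·40.290° + 180° = 137.776°.
Rainbow angle = 180° − D_min = 42.224°.

42.2°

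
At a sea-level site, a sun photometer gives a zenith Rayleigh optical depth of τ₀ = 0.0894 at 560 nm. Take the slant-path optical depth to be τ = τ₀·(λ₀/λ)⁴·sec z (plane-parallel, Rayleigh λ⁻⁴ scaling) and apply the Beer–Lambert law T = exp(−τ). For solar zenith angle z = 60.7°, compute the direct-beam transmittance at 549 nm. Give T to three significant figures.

sec 60.7° = 2.0434.
τ = 0.0894 × (560/549)⁴ × 2.0434 = 0.0894 × 1.0826 × 2.0434 = 0.1978.
T = exp(−0.1978) = 0.8206.

0.821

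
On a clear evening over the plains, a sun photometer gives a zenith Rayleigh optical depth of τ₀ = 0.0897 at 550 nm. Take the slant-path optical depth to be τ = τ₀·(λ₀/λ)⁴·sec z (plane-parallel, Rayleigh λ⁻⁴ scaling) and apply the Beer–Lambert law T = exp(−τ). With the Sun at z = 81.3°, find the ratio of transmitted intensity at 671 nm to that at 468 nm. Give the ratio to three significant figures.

2.37

Airmass: sec 81.3° = 6.6111.
τ(671 nm) = 0.0897 × (550/671)⁴ × 6.6111 = 0.0897 × 0.4514 × 6.6111 = 0.2677.
τ(468 nm) = 0.0897 × (550/468)⁴ × 6.6111 = 0.0897 × 1.9075 × 6.6111 = 1.1312.
T(671)/T(468) = exp(τ_B − τ_A) = exp(0.8635) = 2.3714.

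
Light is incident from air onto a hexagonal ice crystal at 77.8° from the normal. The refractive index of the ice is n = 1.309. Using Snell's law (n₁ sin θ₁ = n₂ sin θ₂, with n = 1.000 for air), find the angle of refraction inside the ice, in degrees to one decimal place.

Snell: sin θ_r = sin θ_i / n = sin 77.8° / 1.309 = 0.9774 / 1.309 = 0.7467.
θ_r = arcsin(0.7467) = 48.30°.

48.3°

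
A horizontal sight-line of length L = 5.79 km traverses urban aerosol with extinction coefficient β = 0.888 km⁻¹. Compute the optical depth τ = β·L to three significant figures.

5.14

τ = β·L = 0.888 × 5.79 = 5.1415.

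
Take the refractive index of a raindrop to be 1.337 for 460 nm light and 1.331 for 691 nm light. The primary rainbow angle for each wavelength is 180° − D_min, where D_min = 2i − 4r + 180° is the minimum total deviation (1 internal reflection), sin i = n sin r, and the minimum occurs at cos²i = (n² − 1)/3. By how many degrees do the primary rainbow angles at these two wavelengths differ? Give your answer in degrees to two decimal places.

0.87°

At 460 nm (n = 1.337): cos²i = 0.26252 → i = 59.178°, r = 39.964°, D_min = 138.500°, rainbow angle = 41.500°.
At 691 nm (n = 1.331): cos²i = 0.25719 → i = 59.527°, r = 40.356°, D_min = 137.630°, rainbow angle = 42.370°.
Angular width = |41.500° − 42.370°| = 0.870°.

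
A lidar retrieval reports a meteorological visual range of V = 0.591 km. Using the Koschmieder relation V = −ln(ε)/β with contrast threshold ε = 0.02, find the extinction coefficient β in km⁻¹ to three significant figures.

6.62 km⁻¹

β = −ln(0.02) / V = 3.912 / 0.591 = 6.6193 km⁻¹.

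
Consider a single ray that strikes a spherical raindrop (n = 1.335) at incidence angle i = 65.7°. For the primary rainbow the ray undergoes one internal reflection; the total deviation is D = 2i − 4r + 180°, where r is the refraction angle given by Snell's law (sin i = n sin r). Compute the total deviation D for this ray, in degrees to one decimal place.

sin r = sin 65.7° / 1.335 = 0.9114/1.335 = 0.6827; r = 43.05°.
D = 2·65.7° − 4·43.05° + 180° = 131.40° − 172.22° + 180° = 139.18°.

139.2°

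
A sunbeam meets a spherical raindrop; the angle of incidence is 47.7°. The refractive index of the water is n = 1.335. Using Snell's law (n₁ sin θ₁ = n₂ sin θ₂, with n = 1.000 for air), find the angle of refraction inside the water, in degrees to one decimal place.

Snell: sin θ_r = sin θ_i / n = sin 47.7° / 1.335 = 0.7396 / 1.335 = 0.5540.
θ_r = arcsin(0.5540) = 33.64°.

33.6°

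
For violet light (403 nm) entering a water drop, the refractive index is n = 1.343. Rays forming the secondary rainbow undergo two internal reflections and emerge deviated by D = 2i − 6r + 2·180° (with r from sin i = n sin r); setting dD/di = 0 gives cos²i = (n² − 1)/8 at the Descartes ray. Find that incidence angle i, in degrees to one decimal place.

cos²i = (1.343² − 1)/8 = (1.80365 − 1)/8 = 0.10046.
cos i = 0.31695, so i = 71.522°.

71.5°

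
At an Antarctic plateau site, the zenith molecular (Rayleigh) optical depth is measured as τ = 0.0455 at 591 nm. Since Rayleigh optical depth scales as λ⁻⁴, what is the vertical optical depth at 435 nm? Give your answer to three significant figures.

τ(435 nm) = τ(591 nm) × (591/435)⁴ = 0.0455 × (1.3586)⁴ = 0.0455 × 3.4072 = 0.1550.

0.155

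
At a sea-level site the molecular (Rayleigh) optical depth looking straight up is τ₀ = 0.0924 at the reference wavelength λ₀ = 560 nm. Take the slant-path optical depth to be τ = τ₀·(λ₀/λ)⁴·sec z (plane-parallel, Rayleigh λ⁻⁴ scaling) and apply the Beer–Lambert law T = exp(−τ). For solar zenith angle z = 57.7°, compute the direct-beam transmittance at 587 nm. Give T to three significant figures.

sec 57.7° = 1.8714.
τ = 0.0924 × (560/587)⁴ × 1.8714 = 0.0924 × 0.8283 × 1.8714 = 0.1432.
T = exp(−0.1432) = 0.8666.

0.867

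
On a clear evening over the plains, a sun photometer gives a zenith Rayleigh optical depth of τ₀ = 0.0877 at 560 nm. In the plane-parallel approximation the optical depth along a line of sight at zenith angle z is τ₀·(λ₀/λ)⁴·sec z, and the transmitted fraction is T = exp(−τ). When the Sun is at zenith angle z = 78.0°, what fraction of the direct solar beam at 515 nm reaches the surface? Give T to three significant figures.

0.554

sec 78.0° = 4.8097.
τ = 0.0877 × (560/515)⁴ × 4.8097 = 0.0877 × 1.3981 × 4.8097 = 0.5897.
T = exp(−0.5897) = 0.5545.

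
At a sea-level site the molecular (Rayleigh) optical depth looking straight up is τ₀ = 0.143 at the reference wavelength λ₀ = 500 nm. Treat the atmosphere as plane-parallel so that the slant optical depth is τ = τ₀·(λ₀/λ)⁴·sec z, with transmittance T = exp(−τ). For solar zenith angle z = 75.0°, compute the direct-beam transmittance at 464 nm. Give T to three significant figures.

0.475

sec 75.0° = 3.8637.
τ = 0.143 × (500/464)⁴ × 3.8637 = 0.143 × 1.3484 × 3.8637 = 0.7450.
T = exp(−0.7450) = 0.4747.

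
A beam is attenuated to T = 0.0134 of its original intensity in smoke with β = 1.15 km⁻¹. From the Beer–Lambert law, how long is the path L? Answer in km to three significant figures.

Beer–Lambert: T = exp(−βL) ⇒ L = −ln(T)/β = −ln(0.0134)/1.15 = 4.3125/1.15 = 3.75 km.

3.75 km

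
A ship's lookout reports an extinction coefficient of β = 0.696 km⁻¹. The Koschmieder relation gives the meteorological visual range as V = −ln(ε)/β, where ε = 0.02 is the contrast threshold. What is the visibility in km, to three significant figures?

V = −ln(0.02) / 0.696 = 3.912 / 0.696 = 5.6207 km.

5.62 km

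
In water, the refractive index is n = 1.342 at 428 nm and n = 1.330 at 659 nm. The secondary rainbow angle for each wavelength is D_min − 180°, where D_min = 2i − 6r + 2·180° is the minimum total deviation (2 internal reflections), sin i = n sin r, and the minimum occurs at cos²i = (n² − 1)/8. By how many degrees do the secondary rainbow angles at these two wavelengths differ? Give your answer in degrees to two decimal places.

At 428 nm (n = 1.342): cos²i = 0.10012 → i = 71.554°, r = 44.981°, D_min = 233.222°, rainbow angle = 53.222°.
At 659 nm (n = 1.330): cos²i = 0.09611 → i = 71.940°, r = 45.630°, D_min = 230.101°, rainbow angle = 50.101°.
Angular width = |53.222° − 50.101°| = 3.121°.

3.12°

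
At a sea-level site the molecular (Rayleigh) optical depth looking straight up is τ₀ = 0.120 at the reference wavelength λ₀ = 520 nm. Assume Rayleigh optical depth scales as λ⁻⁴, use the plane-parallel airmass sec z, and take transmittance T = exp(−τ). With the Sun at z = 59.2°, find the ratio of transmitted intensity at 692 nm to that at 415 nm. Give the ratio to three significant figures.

1.65

Airmass: sec 59.2° = 1.9530.
τ(692 nm) = 0.120 × (520/692)⁴ × 1.9530 = 0.120 × 0.3189 × 1.9530 = 0.0747.
τ(415 nm) = 0.120 × (520/415)⁴ × 1.9530 = 0.120 × 2.4650 × 1.9530 = 0.5777.
T(692)/T(415) = exp(τ_B − τ_A) = exp(0.5030) = 1.6536.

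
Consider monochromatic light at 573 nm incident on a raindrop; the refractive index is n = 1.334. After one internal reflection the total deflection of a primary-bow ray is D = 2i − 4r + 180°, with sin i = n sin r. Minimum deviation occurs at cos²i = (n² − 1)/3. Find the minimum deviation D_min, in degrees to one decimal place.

138.1°

cos²i = (1.77956 − 1)/3 = 0.25985; i = arccos(0.50976) = 59.352°.
sin r = sin 59.352°/1.334 = 0.64492; r = 40.159°.
D_min = 2·59.352° − 4·40.159° + 180° = 138.067°.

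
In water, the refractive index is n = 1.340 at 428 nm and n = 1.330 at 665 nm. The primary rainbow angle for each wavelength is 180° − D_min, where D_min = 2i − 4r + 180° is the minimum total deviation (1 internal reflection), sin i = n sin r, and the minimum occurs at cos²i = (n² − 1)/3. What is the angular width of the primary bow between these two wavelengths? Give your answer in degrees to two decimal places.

1.45°

At 428 nm (n = 1.340): cos²i = 0.26520 → i = 59.004°, r = 39.770°, D_min = 138.929°, rainbow angle = 41.071°.
At 665 nm (n = 1.330): cos²i = 0.25630 → i = 59.585°, r = 40.422°, D_min = 137.484°, rainbow angle = 42.516°.
Angular width = |41.071° − 42.516°| = 1.445°.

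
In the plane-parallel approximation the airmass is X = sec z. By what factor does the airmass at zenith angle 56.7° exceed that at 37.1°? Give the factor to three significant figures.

X(56.7°)/X(37.1°) = sec 56.7° / sec 37.1° = cos 37.1° / cos 56.7° = 0.7976/0.5490 = 1.4527.

1.45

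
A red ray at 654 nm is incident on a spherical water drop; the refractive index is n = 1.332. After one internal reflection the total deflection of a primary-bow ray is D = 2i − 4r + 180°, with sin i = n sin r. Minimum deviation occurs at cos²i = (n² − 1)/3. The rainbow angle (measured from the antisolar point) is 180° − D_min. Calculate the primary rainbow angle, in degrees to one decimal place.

cos²i = (1.77422 − 1)/3 = 0.25807; i = arccos(0.50801) = 59.469°.
sin r = sin 59.469°/1.332 = 0.64666; r = 40.290°.
D_min = 2·59.469° − 4·40.290° + 180° = 137.776°.
Rainbow angle = 180° − D_min = 42.224°.

42.2°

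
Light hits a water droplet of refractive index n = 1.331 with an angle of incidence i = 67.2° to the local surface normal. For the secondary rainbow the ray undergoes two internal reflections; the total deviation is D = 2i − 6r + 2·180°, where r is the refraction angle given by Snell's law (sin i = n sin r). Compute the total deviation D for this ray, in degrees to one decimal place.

sin r = sin 67.2° / 1.331 = 0.9219/1.331 = 0.6926; r = 43.84°.
D = 2·67.2° − 6·43.84° + 2·180° = 134.40° − 263.02° + 360° = 231.38°.

231.4°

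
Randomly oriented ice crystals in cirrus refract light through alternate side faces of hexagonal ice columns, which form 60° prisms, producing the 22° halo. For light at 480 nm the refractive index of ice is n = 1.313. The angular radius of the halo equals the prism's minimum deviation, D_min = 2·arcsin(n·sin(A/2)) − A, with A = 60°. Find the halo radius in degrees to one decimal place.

22.1°

n·sin(A/2) = 1.313 × sin 30° = 1.313 × 0.5000 = 0.6565.
D_min = 2·arcsin(0.6565) − 60° = 2 × 41.033° − 60° = 22.067°.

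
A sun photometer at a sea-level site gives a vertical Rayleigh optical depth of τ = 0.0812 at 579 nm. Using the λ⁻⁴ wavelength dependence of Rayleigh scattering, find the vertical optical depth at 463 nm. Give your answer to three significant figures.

τ(463 nm) = τ(579 nm) × (579/463)⁴ = 0.0812 × (1.2505)⁴ = 0.0812 × 2.4456 = 0.1986.

0.199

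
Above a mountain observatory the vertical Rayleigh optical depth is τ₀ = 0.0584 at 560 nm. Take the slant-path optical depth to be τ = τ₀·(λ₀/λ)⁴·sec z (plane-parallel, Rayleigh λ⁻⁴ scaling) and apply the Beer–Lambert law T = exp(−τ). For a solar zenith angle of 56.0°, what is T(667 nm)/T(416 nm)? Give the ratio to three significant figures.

1.34

Airmass: sec 56.0° = 1.7883.
τ(667 nm) = 0.0584 × (560/667)⁴ × 1.7883 = 0.0584 × 0.4969 × 1.7883 = 0.0519.
τ(416 nm) = 0.0584 × (560/416)⁴ × 1.7883 = 0.0584 × 3.2838 × 1.7883 = 0.3429.
T(667)/T(416) = exp(τ_B − τ_A) = exp(0.2911) = 1.3378.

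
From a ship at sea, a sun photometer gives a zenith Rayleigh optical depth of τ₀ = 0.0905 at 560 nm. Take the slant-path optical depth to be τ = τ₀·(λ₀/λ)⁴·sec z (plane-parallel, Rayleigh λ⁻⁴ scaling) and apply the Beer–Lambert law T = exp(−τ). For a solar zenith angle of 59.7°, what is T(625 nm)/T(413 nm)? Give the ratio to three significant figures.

Airmass: sec 59.7° = 1.9821.
τ(625 nm) = 0.0905 × (560/625)⁴ × 1.9821 = 0.0905 × 0.6445 × 1.9821 = 0.1156.
τ(413 nm) = 0.0905 × (560/413)⁴ × 1.9821 = 0.0905 × 3.3803 × 1.9821 = 0.6063.
T(625)/T(413) = exp(τ_B − τ_A) = exp(0.4907) = 1.6335.

1.63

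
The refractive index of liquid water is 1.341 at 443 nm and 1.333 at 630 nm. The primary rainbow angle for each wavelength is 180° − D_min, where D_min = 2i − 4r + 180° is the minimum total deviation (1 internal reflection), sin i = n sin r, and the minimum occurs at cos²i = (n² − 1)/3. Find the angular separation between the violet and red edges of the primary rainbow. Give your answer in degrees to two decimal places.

1.15°

At 443 nm (n = 1.341): cos²i = 0.26609 → i = 58.946°, r = 39.705°, D_min = 139.071°, rainbow angle = 40.929°.
At 630 nm (n = 1.333): cos²i = 0.25896 → i = 59.410°, r = 40.225°, D_min = 137.922°, rainbow angle = 42.078°.
Angular width = |40.929° − 42.078°| = 1.149°.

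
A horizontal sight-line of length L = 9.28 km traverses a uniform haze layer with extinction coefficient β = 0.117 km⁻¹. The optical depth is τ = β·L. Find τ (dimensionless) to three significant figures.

1.09

τ = β·L = 0.117 × 9.28 = 1.0858.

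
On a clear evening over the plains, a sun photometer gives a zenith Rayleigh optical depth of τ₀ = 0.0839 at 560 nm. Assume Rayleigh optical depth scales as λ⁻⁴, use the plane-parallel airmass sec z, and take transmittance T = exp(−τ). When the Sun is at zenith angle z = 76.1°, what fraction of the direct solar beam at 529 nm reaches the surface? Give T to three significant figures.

sec 76.1° = 4.1627.
τ = 0.0839 × (560/529)⁴ × 4.1627 = 0.0839 × 1.2558 × 4.1627 = 0.4386.
T = exp(−0.4386) = 0.6449.

0.645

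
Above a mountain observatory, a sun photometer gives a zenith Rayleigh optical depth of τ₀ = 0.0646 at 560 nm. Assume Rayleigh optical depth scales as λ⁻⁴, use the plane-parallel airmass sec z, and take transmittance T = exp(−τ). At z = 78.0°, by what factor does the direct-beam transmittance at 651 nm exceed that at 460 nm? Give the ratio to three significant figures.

Airmass: sec 78.0° = 4.8097.
τ(651 nm) = 0.0646 × (560/651)⁴ × 4.8097 = 0.0646 × 0.5476 × 4.8097 = 0.1701.
τ(460 nm) = 0.0646 × (560/460)⁴ × 4.8097 = 0.0646 × 2.1964 × 4.8097 = 0.6825.
T(651)/T(460) = exp(τ_B − τ_A) = exp(0.5123) = 1.6692.

1.67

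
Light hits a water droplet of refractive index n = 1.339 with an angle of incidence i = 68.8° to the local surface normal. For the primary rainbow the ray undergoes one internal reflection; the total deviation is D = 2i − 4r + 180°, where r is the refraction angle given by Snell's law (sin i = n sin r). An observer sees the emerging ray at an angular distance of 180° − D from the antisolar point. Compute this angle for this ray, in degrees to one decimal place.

sin r = sin 68.8° / 1.339 = 0.9323/1.339 = 0.6963; r = 44.13°.
D = 2·68.8° − 4·44.13° + 180° = 137.60° − 176.52° + 180° = 141.08°.
Angle from antisolar point = 180° − D = 38.92°.

38.9°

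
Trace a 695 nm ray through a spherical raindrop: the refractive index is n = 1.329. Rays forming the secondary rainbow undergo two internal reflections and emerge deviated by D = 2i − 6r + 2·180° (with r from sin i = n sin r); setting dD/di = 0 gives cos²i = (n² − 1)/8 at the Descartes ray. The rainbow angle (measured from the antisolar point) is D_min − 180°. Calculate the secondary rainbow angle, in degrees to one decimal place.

cos²i = (1.76624 − 1)/8 = 0.09578; i = arccos(0.30948) = 71.972°.
sin r = sin 71.972°/1.329 = 0.71550; r = 45.685°.
D_min = 2·71.972° − 6·45.685° + 360° = 229.837°.
Rainbow angle = D_min − 180° = 49.837°.

49.8°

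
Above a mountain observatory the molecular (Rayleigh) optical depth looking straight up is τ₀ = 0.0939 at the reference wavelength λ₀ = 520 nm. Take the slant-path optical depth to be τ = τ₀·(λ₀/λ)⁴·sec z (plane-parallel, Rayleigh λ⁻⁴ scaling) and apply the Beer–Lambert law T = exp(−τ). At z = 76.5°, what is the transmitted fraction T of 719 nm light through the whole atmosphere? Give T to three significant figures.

0.896

sec 76.5° = 4.2837.
τ = 0.0939 × (520/719)⁴ × 4.2837 = 0.0939 × 0.2736 × 4.2837 = 0.1100.
T = exp(−0.1100) = 0.8958.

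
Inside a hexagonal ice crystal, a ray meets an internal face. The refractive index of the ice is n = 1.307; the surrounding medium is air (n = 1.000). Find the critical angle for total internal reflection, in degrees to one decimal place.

49.9°

sin θ_c = n_air / n = 1.000 / 1.307 = 0.7651.
θ_c = arcsin(0.7651) = 49.92°.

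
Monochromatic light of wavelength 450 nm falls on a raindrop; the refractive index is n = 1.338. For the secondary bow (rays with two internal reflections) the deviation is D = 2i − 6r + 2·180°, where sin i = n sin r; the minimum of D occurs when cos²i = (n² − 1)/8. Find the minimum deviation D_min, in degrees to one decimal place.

232.2°

cos²i = (1.79024 − 1)/8 = 0.09878; i = arccos(0.31429) = 71.682°.
sin r = sin 71.682°/1.338 = 0.70951; r = 45.195°.
D_min = 2·71.682° − 6·45.195° + 360° = 232.193°.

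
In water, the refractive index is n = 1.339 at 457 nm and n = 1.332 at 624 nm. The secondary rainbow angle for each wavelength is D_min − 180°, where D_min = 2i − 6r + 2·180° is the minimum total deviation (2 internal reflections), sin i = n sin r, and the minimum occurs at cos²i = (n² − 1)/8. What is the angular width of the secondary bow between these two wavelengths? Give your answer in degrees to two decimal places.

1.82°

At 457 nm (n = 1.339): cos²i = 0.09912 → i = 71.650°, r = 45.141°, D_min = 232.451°, rainbow angle = 52.451°.
At 624 nm (n = 1.332): cos²i = 0.09678 → i = 71.875°, r = 45.520°, D_min = 230.628°, rainbow angle = 50.628°.
Angular width = |52.451° − 50.628°| = 1.823°.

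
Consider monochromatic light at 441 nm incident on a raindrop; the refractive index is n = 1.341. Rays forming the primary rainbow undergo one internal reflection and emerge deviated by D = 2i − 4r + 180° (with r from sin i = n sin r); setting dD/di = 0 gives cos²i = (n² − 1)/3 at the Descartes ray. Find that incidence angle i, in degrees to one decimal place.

cos²i = (1.341² − 1)/3 = (1.79828 − 1)/3 = 0.26609.
cos i = 0.51584, so i = 58.946°.

58.9°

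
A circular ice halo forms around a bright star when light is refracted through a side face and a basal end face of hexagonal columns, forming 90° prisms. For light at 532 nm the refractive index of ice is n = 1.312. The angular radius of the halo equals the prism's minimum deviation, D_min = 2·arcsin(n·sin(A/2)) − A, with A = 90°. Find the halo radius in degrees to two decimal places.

n·sin(A/2) = 1.312 × sin 45° = 1.312 × 0.7071 = 0.9277.
D_min = 2·arcsin(0.9277) − 90° = 2 × 68.083° − 90° = 46.166°.

46.17°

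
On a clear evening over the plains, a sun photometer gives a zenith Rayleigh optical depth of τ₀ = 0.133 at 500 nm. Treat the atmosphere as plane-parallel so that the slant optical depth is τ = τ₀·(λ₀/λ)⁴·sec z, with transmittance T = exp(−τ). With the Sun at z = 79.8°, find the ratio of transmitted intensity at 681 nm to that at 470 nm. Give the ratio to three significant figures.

Airmass: sec 79.8° = 5.6470.
τ(681 nm) = 0.133 × (500/681)⁴ × 5.6470 = 0.133 × 0.2906 × 5.6470 = 0.2183.
τ(470 nm) = 0.133 × (500/470)⁴ × 5.6470 = 0.133 × 1.2808 × 5.6470 = 0.9620.
T(681)/T(470) = exp(τ_B − τ_A) = exp(0.7437) = 2.1037.

2.10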